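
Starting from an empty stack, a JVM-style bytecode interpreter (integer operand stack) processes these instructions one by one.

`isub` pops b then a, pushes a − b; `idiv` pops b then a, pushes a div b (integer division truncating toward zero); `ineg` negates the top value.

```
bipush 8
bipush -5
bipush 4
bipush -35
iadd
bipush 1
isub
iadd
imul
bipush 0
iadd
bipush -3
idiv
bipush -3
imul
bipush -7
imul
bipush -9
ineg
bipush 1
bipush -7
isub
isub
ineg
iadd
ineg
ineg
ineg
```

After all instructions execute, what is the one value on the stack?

bipush 8   → 8
bipush -5  → 8 -5
bipush 4   → 8 -5 4
bipush -35 → 8 -5 4 -35
iadd       → 8 -5 -31
bipush 1   → 8 -5 -31 1
isub       → 8 -5 -32
iadd       → 8 -37
imul       → -296
bipush 0   → -296 0
iadd       → -296
bipush -3  → -296 -3
idiv       → 98
bipush -3  → 98 -3
imul       → -294
bipush -7  → -294 -7
imul       → 2058
bipush -9  → 2058 -9
ineg       → 2058 9
bipush 1   → 2058 9 1
bipush -7  → 2058 9 1 -7
isub       → 2058 9 8
isub       → 2058 1
ineg       → 2058 -1
iadd       → 2057
ineg       → -2057
ineg       → 2057
ineg       → -2057

-2057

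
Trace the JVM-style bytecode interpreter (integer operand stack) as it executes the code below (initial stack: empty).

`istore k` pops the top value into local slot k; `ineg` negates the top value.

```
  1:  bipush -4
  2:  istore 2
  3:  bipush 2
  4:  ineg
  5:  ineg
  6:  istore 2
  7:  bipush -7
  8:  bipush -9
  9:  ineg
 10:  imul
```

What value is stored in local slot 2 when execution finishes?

2

bipush -4 : -4
istore 2  : (empty)
bipush 2  : 2
ineg      : -2
ineg      : 2
istore 2  : (empty)
bipush -7 : -7
bipush -9 : -7 -9
ineg      : -7 9
imul      : -63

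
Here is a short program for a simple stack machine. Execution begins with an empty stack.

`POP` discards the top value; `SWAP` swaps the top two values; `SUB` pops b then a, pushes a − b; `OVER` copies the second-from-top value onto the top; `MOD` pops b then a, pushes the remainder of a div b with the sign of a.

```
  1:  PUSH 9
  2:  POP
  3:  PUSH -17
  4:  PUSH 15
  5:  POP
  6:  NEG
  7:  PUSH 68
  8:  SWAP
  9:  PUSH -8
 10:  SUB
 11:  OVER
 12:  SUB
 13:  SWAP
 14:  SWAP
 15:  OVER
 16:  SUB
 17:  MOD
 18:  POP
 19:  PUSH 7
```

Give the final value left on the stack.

7

PUSH 9   → 9
POP      → (empty)
PUSH -17 → -17
PUSH 15  → -17 15
POP      → -17
NEG      → 17
PUSH 68  → 17 68
SWAP     → 68 17
PUSH -8  → 68 17 -8
SUB      → 68 25
OVER     → 68 25 68
SUB      → 68 -43
SWAP     → -43 68
SWAP     → 68 -43
OVER     → 68 -43 68
SUB      → 68 -111
MOD      → 68
POP      → (empty)
PUSH 7   → 7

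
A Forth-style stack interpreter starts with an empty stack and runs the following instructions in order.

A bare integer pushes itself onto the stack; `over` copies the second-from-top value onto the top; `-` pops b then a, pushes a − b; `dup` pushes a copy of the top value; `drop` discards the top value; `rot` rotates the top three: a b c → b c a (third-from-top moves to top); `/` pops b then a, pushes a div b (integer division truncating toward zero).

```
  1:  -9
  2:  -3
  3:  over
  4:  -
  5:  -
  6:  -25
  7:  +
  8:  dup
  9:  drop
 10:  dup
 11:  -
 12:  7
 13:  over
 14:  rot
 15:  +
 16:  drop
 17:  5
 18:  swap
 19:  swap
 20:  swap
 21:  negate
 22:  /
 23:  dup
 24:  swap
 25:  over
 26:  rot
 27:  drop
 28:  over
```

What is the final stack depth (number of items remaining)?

3

-9      [-9]
-3      [-9, -3]
over    [-9, -3, -9]
-       [-9, 6]
-       [-15]
-25     [-15, -25]
+       [-40]
dup     [-40, -40]
drop    [-40]
dup     [-40, -40]
-       [0]
7       [0, 7]
over    [0, 7, 0]
rot     [7, 0, 0]
+       [7, 0]
drop    [7]
5       [7, 5]
swap    [5, 7]
swap    [7, 5]
swap    [5, 7]
negate  [5, -7]
/       [0]
dup     [0, 0]
swap    [0, 0]
over    [0, 0, 0]
rot     [0, 0, 0]
drop    [0, 0]
over    [0, 0, 0]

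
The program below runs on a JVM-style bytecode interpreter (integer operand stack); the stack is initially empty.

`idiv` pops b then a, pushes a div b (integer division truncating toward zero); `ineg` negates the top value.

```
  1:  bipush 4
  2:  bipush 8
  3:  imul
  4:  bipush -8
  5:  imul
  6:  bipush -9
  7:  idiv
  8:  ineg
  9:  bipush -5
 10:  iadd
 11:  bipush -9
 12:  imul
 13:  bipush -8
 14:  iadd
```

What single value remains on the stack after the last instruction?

289

bipush 4  -> 4
bipush 8  -> 4 8
imul      -> 32
bipush -8 -> 32 -8
imul      -> -256
bipush -9 -> -256 -9
idiv      -> 28
ineg      -> -28
bipush -5 -> -28 -5
iadd      -> -33
bipush -9 -> -33 -9
imul      -> 297
bipush -8 -> 297 -8
iadd      -> 289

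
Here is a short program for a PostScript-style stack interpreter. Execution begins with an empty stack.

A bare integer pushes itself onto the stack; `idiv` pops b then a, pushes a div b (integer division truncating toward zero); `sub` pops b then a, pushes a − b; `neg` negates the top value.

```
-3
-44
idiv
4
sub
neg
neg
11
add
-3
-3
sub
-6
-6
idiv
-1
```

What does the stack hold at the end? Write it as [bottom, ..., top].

[7, 0, 1, -1]

-3   : -3
-44  : -3 -44
idiv : 0
4    : 0 4
sub  : -4
neg  : 4
neg  : -4
11   : -4 11
add  : 7
-3   : 7 -3
-3   : 7 -3 -3
sub  : 7 0
-6   : 7 0 -6
-6   : 7 0 -6 -6
idiv : 7 0 1
-1   : 7 0 1 -1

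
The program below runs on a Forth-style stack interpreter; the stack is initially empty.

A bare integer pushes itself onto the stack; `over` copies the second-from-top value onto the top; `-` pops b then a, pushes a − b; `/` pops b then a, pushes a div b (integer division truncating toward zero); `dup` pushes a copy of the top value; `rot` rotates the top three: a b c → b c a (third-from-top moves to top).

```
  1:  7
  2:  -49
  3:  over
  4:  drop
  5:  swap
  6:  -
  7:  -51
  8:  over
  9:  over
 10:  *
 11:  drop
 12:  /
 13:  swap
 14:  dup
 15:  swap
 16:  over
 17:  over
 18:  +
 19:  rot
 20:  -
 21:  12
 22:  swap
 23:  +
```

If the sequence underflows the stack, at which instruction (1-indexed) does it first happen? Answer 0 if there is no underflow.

13

7     7
-49   7 -49
over  7 -49 7
drop  7 -49
swap  -49 7
-     -56
-51   -56 -51
over  -56 -51 -56
over  -56 -51 -56 -51
*     -56 -51 2856
drop  -56 -51
/     1
swap  — needs 2 operands, stack has 1 → underflow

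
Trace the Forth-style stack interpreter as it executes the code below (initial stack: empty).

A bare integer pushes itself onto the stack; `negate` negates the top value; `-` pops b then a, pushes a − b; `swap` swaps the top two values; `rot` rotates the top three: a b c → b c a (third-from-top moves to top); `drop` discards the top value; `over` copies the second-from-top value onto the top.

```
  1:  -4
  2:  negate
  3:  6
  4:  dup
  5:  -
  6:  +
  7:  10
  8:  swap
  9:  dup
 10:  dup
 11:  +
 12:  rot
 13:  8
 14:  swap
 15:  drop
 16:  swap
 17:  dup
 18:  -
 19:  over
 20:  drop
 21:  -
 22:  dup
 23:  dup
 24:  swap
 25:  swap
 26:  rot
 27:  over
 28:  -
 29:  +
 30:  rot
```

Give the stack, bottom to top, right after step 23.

-4     → -4
negate → 4
6      → 4 6
dup    → 4 6 6
-      → 4 0
+      → 4
10     → 4 10
swap   → 10 4
dup    → 10 4 4
dup    → 10 4 4 4
+      → 10 4 8
rot    → 4 8 10
8      → 4 8 10 8
swap   → 4 8 8 10
drop   → 4 8 8
swap   → 4 8 8
dup    → 4 8 8 8
-      → 4 8 0
over   → 4 8 0 8
drop   → 4 8 0
-      → 4 8
dup    → 4 8 8
dup    → 4 8 8 8

[4, 8, 8, 8]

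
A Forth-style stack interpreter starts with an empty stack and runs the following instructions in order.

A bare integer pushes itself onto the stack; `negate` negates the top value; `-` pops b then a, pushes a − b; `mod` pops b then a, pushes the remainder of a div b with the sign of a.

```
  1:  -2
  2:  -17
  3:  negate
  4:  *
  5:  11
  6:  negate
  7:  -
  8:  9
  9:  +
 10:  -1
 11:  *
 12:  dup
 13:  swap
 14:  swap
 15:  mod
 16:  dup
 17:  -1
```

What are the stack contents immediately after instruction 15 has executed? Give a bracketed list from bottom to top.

-2     → [-2]
-17    → [-2, -17]
negate → [-2, 17]
*      → [-34]
11     → [-34, 11]
negate → [-34, -11]
-      → [-23]
9      → [-23, 9]
+      → [-14]
-1     → [-14, -1]
*      → [14]
dup    → [14, 14]
swap   → [14, 14]
swap   → [14, 14]
mod    → [0]

[0]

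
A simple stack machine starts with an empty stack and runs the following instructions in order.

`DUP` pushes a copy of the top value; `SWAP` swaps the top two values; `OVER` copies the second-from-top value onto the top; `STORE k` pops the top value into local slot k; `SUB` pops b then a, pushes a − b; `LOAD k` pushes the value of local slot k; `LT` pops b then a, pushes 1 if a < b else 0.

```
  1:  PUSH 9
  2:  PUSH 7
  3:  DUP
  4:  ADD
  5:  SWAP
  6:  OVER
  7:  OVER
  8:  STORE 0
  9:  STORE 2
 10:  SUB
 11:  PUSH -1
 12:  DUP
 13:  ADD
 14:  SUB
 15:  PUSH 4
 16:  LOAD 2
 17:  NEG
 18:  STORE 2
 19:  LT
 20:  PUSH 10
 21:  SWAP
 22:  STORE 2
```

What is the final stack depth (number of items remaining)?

PUSH 9  → [9]
PUSH 7  → [9, 7]
DUP     → [9, 7, 7]
ADD     → [9, 14]
SWAP    → [14, 9]
OVER    → [14, 9, 14]
OVER    → [14, 9, 14, 9]
STORE 0 → [14, 9, 14]
STORE 2 → [14, 9]
SUB     → [5]
PUSH -1 → [5, -1]
DUP     → [5, -1, -1]
ADD     → [5, -2]
SUB     → [7]
PUSH 4  → [7, 4]
LOAD 2  → [7, 4, 14]
NEG     → [7, 4, -14]
STORE 2 → [7, 4]
LT      → [0]
PUSH 10 → [0, 10]
SWAP    → [10, 0]
STORE 2 → [10]

1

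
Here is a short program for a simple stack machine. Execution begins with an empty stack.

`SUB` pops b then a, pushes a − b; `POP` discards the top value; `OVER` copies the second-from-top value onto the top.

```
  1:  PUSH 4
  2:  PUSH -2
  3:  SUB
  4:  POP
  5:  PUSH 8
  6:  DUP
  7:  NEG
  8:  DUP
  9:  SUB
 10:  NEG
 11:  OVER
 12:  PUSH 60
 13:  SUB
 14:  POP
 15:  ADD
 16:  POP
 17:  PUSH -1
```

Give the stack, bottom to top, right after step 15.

[8]

PUSH 4   [4]
PUSH -2  [4, -2]
SUB      [6]
POP      []
PUSH 8   [8]
DUP      [8, 8]
NEG      [8, -8]
DUP      [8, -8, -8]
SUB      [8, 0]
NEG      [8, 0]
OVER     [8, 0, 8]
PUSH 60  [8, 0, 8, 60]
SUB      [8, 0, -52]
POP      [8, 0]
ADD      [8]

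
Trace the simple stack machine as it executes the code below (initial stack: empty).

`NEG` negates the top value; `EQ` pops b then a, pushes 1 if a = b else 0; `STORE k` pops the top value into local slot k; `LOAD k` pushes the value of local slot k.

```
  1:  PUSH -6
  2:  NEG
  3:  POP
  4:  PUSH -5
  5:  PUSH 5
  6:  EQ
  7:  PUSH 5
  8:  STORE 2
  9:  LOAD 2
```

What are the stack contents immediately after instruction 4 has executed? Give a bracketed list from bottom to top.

[-5]

PUSH -6 -> [-6]
NEG     -> [6]
POP     -> []
PUSH -5 -> [-5]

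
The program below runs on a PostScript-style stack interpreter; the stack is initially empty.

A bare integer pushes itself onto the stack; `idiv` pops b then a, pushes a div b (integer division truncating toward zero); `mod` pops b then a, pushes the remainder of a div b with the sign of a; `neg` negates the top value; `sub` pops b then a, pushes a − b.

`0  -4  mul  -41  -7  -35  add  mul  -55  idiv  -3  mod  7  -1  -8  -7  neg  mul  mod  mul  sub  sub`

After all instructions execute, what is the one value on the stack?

0     [0]
-4    [0, -4]
mul   [0]
-41   [0, -41]
-7    [0, -41, -7]
-35   [0, -41, -7, -35]
add   [0, -41, -42]
mul   [0, 1722]
-55   [0, 1722, -55]
idiv  [0, -31]
-3    [0, -31, -3]
mod   [0, -1]
7     [0, -1, 7]
-1    [0, -1, 7, -1]
-8    [0, -1, 7, -1, -8]
-7    [0, -1, 7, -1, -8, -7]
neg   [0, -1, 7, -1, -8, 7]
mul   [0, -1, 7, -1, -56]
mod   [0, -1, 7, -1]
mul   [0, -1, -7]
sub   [0, 6]
sub   [-6]

-6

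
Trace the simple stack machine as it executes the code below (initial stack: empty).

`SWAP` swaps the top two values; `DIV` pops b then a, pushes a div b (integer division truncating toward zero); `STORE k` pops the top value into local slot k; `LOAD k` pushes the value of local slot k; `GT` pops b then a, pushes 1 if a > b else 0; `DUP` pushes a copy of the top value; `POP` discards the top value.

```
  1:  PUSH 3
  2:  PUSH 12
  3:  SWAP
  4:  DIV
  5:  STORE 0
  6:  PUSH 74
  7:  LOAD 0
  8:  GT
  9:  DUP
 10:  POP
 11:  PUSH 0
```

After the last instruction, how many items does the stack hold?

2

PUSH 3  → 3
PUSH 12 → 3 12
SWAP    → 12 3
DIV     → 4
STORE 0 → (empty)
PUSH 74 → 74
LOAD 0  → 74 4
GT      → 1
DUP     → 1 1
POP     → 1
PUSH 0  → 1 0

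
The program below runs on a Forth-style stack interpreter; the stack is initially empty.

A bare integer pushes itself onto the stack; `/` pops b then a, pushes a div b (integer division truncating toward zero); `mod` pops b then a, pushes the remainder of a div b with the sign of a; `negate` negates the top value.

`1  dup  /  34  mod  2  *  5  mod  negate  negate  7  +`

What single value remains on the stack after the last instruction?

1      → [1]
dup    → [1, 1]
/      → [1]
34     → [1, 34]
mod    → [1]
2      → [1, 2]
*      → [2]
5      → [2, 5]
mod    → [2]
negate → [-2]
negate → [2]
7      → [2, 7]
+      → [9]

9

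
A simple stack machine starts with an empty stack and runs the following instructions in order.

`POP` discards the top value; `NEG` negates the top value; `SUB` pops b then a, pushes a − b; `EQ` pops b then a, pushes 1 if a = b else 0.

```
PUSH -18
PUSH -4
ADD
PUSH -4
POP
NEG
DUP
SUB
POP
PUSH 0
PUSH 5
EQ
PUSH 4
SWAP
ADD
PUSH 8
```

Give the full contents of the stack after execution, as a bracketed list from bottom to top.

[4, 8]

PUSH -18  -18
PUSH -4   -18 -4
ADD       -22
PUSH -4   -22 -4
POP       -22
NEG       22
DUP       22 22
SUB       0
POP       (empty)
PUSH 0    0
PUSH 5    0 5
EQ        0
PUSH 4    0 4
SWAP      4 0
ADD       4
PUSH 8    4 8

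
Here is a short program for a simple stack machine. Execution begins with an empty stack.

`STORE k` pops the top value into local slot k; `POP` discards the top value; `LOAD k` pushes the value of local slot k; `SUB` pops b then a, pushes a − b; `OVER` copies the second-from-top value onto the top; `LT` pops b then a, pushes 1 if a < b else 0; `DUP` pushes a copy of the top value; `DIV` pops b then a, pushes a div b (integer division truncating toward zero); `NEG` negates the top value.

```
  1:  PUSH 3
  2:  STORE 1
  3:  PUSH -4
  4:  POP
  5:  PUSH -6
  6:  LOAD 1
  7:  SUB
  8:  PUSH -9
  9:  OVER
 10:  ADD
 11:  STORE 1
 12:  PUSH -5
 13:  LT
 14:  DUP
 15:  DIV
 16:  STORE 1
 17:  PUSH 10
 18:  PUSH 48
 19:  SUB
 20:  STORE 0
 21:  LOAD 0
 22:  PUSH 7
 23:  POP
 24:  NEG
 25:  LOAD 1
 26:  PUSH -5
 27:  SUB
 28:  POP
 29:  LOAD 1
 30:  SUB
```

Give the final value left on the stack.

37

PUSH 3  : [3]
STORE 1 : []
PUSH -4 : [-4]
POP     : []
PUSH -6 : [-6]
LOAD 1  : [-6, 3]
SUB     : [-9]
PUSH -9 : [-9, -9]
OVER    : [-9, -9, -9]
ADD     : [-9, -18]
STORE 1 : [-9]
PUSH -5 : [-9, -5]
LT      : [1]
DUP     : [1, 1]
DIV     : [1]
STORE 1 : []
PUSH 10 : [10]
PUSH 48 : [10, 48]
SUB     : [-38]
STORE 0 : []
LOAD 0  : [-38]
PUSH 7  : [-38, 7]
POP     : [-38]
NEG     : [38]
LOAD 1  : [38, 1]
PUSH -5 : [38, 1, -5]
SUB     : [38, 6]
POP     : [38]
LOAD 1  : [38, 1]
SUB     : [37]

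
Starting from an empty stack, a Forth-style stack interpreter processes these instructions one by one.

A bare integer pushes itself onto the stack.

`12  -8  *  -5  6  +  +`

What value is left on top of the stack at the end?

-95

12 -> [12]
-8 -> [12, -8]
*  -> [-96]
-5 -> [-96, -5]
6  -> [-96, -5, 6]
+  -> [-96, 1]
+  -> [-95]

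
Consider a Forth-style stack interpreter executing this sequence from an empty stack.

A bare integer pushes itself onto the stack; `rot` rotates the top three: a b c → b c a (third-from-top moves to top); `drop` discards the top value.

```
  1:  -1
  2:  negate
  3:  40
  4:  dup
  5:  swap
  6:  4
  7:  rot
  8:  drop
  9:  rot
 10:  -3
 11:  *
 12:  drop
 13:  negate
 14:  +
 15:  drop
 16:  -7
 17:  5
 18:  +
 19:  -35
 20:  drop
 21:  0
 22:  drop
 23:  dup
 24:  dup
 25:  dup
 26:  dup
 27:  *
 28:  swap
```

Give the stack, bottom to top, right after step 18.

[-2]

-1     : -1
negate : 1
40     : 1 40
dup    : 1 40 40
swap   : 1 40 40
4      : 1 40 40 4
rot    : 1 40 4 40
drop   : 1 40 4
rot    : 40 4 1
-3     : 40 4 1 -3
*      : 40 4 -3
drop   : 40 4
negate : 40 -4
+      : 36
drop   : (empty)
-7     : -7
5      : -7 5
+      : -2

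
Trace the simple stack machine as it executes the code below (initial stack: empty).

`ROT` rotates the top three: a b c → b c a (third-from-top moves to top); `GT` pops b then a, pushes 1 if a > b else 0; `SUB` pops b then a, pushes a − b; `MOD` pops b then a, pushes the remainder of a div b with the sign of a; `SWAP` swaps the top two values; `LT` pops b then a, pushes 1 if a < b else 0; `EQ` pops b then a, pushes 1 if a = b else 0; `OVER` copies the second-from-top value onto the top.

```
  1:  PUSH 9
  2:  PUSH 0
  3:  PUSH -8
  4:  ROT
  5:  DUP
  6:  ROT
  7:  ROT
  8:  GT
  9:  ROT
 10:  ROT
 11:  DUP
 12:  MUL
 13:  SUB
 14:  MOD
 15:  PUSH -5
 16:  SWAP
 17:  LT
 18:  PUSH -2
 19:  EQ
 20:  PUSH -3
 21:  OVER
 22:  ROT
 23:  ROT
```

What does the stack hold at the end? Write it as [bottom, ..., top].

[0, 0, -3]

PUSH 9  -> 9
PUSH 0  -> 9 0
PUSH -8 -> 9 0 -8
ROT     -> 0 -8 9
DUP     -> 0 -8 9 9
ROT     -> 0 9 9 -8
ROT     -> 0 9 -8 9
GT      -> 0 9 0
ROT     -> 9 0 0
ROT     -> 0 0 9
DUP     -> 0 0 9 9
MUL     -> 0 0 81
SUB     -> 0 -81
MOD     -> 0
PUSH -5 -> 0 -5
SWAP    -> -5 0
LT      -> 1
PUSH -2 -> 1 -2
EQ      -> 0
PUSH -3 -> 0 -3
OVER    -> 0 -3 0
ROT     -> -3 0 0
ROT     -> 0 0 -3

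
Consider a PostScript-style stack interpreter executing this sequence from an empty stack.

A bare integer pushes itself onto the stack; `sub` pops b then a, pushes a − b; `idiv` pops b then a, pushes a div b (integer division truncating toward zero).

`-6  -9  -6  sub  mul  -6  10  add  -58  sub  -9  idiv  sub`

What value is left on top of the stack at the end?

-6    -6
-9    -6 -9
-6    -6 -9 -6
sub   -6 -3
mul   18
-6    18 -6
10    18 -6 10
add   18 4
-58   18 4 -58
sub   18 62
-9    18 62 -9
idiv  18 -6
sub   24

24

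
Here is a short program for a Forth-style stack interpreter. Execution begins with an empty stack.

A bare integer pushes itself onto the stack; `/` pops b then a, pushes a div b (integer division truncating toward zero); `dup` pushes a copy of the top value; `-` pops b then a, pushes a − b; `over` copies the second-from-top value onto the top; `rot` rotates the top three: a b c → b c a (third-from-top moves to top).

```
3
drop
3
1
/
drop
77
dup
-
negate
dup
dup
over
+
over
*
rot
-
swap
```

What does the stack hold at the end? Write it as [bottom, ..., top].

3      : 3
drop   : (empty)
3      : 3
1      : 3 1
/      : 3
drop   : (empty)
77     : 77
dup    : 77 77
-      : 0
negate : 0
dup    : 0 0
dup    : 0 0 0
over   : 0 0 0 0
+      : 0 0 0
over   : 0 0 0 0
*      : 0 0 0
rot    : 0 0 0
-      : 0 0
swap   : 0 0

[0, 0]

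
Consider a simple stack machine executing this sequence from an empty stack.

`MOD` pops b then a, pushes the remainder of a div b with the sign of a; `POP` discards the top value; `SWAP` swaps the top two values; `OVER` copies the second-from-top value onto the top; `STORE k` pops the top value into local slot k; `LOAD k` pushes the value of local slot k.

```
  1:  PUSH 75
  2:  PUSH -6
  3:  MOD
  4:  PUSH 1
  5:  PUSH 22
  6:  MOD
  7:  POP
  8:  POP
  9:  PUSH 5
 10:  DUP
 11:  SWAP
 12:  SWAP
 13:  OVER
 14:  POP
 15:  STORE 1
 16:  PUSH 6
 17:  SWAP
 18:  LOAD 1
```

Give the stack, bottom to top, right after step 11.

[5, 5]

PUSH 75 : 75
PUSH -6 : 75 -6
MOD     : 3
PUSH 1  : 3 1
PUSH 22 : 3 1 22
MOD     : 3 1
POP     : 3
POP     : (empty)
PUSH 5  : 5
DUP     : 5 5
SWAP    : 5 5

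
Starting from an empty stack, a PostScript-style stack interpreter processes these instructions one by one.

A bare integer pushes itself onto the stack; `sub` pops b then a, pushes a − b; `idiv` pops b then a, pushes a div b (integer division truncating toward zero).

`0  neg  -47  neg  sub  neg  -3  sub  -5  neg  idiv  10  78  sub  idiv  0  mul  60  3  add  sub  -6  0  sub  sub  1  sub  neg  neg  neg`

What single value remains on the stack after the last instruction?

58

0    -> [0]
neg  -> [0]
-47  -> [0, -47]
neg  -> [0, 47]
sub  -> [-47]
neg  -> [47]
-3   -> [47, -3]
sub  -> [50]
-5   -> [50, -5]
neg  -> [50, 5]
idiv -> [10]
10   -> [10, 10]
78   -> [10, 10, 78]
sub  -> [10, -68]
idiv -> [0]
0    -> [0, 0]
mul  -> [0]
60   -> [0, 60]
3    -> [0, 60, 3]
add  -> [0, 63]
sub  -> [-63]
-6   -> [-63, -6]
0    -> [-63, -6, 0]
sub  -> [-63, -6]
sub  -> [-57]
1    -> [-57, 1]
sub  -> [-58]
neg  -> [58]
neg  -> [-58]
neg  -> [58]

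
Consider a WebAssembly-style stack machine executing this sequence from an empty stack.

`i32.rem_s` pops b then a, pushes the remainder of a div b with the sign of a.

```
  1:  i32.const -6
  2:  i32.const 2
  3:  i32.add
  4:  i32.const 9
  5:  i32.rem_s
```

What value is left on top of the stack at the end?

-4

i32.const -6 -> -6
i32.const 2  -> -6 2
i32.add      -> -4
i32.const 9  -> -4 9
i32.rem_s    -> -4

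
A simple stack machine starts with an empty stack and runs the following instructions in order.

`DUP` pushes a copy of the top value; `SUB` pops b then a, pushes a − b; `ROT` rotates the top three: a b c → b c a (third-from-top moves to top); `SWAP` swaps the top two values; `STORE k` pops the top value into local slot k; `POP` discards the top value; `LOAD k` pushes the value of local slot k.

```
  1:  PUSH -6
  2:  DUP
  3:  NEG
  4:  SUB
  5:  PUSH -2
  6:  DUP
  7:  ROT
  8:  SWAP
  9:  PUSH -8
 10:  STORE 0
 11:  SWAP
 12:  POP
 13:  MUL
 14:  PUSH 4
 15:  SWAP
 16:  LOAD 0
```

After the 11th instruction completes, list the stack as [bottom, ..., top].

PUSH -6  -6
DUP      -6 -6
NEG      -6 6
SUB      -12
PUSH -2  -12 -2
DUP      -12 -2 -2
ROT      -2 -2 -12
SWAP     -2 -12 -2
PUSH -8  -2 -12 -2 -8
STORE 0  -2 -12 -2
SWAP     -2 -2 -12

[-2, -2, -12]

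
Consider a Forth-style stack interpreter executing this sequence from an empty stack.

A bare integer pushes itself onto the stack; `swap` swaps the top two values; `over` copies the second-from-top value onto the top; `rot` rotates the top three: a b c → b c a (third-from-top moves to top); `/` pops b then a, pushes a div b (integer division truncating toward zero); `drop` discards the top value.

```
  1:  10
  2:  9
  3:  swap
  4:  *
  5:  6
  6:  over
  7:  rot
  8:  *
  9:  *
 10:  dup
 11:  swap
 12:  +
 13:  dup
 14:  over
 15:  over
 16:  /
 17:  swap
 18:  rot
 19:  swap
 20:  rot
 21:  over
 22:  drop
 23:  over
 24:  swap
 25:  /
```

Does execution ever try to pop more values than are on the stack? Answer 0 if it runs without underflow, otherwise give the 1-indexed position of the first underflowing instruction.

10   -> 10
9    -> 10 9
swap -> 9 10
*    -> 90
6    -> 90 6
over -> 90 6 90
rot  -> 6 90 90
*    -> 6 8100
*    -> 48600
dup  -> 48600 48600
swap -> 48600 48600
+    -> 97200
dup  -> 97200 97200
over -> 97200 97200 97200
over -> 97200 97200 97200 97200
/    -> 97200 97200 1
swap -> 97200 1 97200
rot  -> 1 97200 97200
swap -> 1 97200 97200
rot  -> 97200 97200 1
over -> 97200 97200 1 97200
drop -> 97200 97200 1
over -> 97200 97200 1 97200
swap -> 97200 97200 97200 1
/    -> 97200 97200 97200

0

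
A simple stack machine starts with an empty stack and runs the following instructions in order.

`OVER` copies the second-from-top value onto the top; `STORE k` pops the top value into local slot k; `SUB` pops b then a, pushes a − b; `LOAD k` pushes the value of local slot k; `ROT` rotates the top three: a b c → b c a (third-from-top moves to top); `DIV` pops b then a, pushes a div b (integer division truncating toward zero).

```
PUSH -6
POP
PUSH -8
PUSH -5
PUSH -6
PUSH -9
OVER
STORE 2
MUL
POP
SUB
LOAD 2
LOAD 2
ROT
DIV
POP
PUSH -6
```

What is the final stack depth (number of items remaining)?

PUSH -6 -> -6
POP     -> (empty)
PUSH -8 -> -8
PUSH -5 -> -8 -5
PUSH -6 -> -8 -5 -6
PUSH -9 -> -8 -5 -6 -9
OVER    -> -8 -5 -6 -9 -6
STORE 2 -> -8 -5 -6 -9
MUL     -> -8 -5 54
POP     -> -8 -5
SUB     -> -3
LOAD 2  -> -3 -6
LOAD 2  -> -3 -6 -6
ROT     -> -6 -6 -3
DIV     -> -6 2
POP     -> -6
PUSH -6 -> -6 -6

2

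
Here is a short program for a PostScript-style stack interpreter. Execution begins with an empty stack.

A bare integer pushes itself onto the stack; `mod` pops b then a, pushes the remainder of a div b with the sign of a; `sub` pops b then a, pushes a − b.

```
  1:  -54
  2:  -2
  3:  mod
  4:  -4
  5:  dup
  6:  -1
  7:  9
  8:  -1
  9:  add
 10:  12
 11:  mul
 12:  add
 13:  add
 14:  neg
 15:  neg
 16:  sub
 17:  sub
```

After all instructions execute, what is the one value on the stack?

-54 → [-54]
-2  → [-54, -2]
mod → [0]
-4  → [0, -4]
dup → [0, -4, -4]
-1  → [0, -4, -4, -1]
9   → [0, -4, -4, -1, 9]
-1  → [0, -4, -4, -1, 9, -1]
add → [0, -4, -4, -1, 8]
12  → [0, -4, -4, -1, 8, 12]
mul → [0, -4, -4, -1, 96]
add → [0, -4, -4, 95]
add → [0, -4, 91]
neg → [0, -4, -91]
neg → [0, -4, 91]
sub → [0, -95]
sub → [95]

95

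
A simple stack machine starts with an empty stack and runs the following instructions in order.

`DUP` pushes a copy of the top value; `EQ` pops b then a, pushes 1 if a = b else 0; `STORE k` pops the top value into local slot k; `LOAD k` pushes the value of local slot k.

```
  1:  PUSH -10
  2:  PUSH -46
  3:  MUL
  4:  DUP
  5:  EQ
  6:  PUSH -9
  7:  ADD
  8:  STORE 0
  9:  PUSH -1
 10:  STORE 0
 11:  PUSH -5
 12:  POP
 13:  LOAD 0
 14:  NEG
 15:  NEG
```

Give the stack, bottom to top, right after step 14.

[1]

PUSH -10 : [-10]
PUSH -46 : [-10, -46]
MUL      : [460]
DUP      : [460, 460]
EQ       : [1]
PUSH -9  : [1, -9]
ADD      : [-8]
STORE 0  : []
PUSH -1  : [-1]
STORE 0  : []
PUSH -5  : [-5]
POP      : []
LOAD 0   : [-1]
NEG      : [1]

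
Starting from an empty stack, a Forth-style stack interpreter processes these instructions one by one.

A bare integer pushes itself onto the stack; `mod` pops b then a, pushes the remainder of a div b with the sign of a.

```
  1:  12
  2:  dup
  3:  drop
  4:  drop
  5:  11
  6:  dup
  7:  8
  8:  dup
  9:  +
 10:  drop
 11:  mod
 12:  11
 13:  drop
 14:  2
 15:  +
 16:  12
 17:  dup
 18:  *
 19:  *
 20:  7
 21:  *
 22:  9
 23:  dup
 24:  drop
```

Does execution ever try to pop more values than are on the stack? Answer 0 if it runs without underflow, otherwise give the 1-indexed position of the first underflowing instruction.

0

12   -> [12]
dup  -> [12, 12]
drop -> [12]
drop -> []
11   -> [11]
dup  -> [11, 11]
8    -> [11, 11, 8]
dup  -> [11, 11, 8, 8]
+    -> [11, 11, 16]
drop -> [11, 11]
mod  -> [0]
11   -> [0, 11]
drop -> [0]
2    -> [0, 2]
+    -> [2]
12   -> [2, 12]
dup  -> [2, 12, 12]
*    -> [2, 144]
*    -> [288]
7    -> [288, 7]
*    -> [2016]
9    -> [2016, 9]
dup  -> [2016, 9, 9]
drop -> [2016, 9]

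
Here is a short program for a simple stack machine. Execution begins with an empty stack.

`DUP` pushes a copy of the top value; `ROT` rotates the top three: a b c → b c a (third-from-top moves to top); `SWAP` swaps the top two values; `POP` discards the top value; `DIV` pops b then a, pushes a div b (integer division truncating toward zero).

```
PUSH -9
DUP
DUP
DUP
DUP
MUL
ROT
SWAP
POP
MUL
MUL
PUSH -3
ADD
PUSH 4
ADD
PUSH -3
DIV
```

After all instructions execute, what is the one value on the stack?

242

PUSH -9 : [-9]
DUP     : [-9, -9]
DUP     : [-9, -9, -9]
DUP     : [-9, -9, -9, -9]
DUP     : [-9, -9, -9, -9, -9]
MUL     : [-9, -9, -9, 81]
ROT     : [-9, -9, 81, -9]
SWAP    : [-9, -9, -9, 81]
POP     : [-9, -9, -9]
MUL     : [-9, 81]
MUL     : [-729]
PUSH -3 : [-729, -3]
ADD     : [-732]
PUSH 4  : [-732, 4]
ADD     : [-728]
PUSH -3 : [-728, -3]
DIV     : [242]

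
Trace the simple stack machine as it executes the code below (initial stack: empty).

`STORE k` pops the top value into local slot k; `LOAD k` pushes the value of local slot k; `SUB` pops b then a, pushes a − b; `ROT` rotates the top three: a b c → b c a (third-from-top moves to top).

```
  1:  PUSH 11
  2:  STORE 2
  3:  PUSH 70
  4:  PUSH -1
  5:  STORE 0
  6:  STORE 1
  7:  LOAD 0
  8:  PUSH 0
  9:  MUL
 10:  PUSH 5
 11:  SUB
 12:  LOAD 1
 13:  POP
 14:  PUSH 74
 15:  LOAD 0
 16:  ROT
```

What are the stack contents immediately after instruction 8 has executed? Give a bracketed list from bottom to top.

[-1, 0]

PUSH 11 -> [11]
STORE 2 -> []
PUSH 70 -> [70]
PUSH -1 -> [70, -1]
STORE 0 -> [70]
STORE 1 -> []
LOAD 0  -> [-1]
PUSH 0  -> [-1, 0]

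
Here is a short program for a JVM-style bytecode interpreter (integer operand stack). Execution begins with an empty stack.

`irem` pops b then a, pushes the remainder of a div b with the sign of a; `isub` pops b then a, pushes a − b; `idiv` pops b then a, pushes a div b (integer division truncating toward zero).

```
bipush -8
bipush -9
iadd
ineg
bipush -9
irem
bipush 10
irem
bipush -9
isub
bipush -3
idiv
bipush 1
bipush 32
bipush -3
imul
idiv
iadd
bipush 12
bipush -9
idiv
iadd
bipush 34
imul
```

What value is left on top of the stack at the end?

-204

bipush -8 → [-8]
bipush -9 → [-8, -9]
iadd      → [-17]
ineg      → [17]
bipush -9 → [17, -9]
irem      → [8]
bipush 10 → [8, 10]
irem      → [8]
bipush -9 → [8, -9]
isub      → [17]
bipush -3 → [17, -3]
idiv      → [-5]
bipush 1  → [-5, 1]
bipush 32 → [-5, 1, 32]
bipush -3 → [-5, 1, 32, -3]
imul      → [-5, 1, -96]
idiv      → [-5, 0]
iadd      → [-5]
bipush 12 → [-5, 12]
bipush -9 → [-5, 12, -9]
idiv      → [-5, -1]
iadd      → [-6]
bipush 34 → [-6, 34]
imul      → [-204]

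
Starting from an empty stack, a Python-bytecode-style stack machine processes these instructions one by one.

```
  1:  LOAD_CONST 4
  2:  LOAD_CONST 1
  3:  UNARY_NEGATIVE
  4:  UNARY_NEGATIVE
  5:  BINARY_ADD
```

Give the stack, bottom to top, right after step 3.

[4, -1]

LOAD_CONST 4   -> 4
LOAD_CONST 1   -> 4 1
UNARY_NEGATIVE -> 4 -1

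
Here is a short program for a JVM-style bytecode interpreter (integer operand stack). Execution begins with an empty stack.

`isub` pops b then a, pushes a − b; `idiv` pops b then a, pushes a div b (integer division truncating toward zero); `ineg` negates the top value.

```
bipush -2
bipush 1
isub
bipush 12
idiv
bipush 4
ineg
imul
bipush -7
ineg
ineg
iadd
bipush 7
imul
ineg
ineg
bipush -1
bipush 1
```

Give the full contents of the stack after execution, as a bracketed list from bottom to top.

bipush -2  -2
bipush 1   -2 1
isub       -3
bipush 12  -3 12
idiv       0
bipush 4   0 4
ineg       0 -4
imul       0
bipush -7  0 -7
ineg       0 7
ineg       0 -7
iadd       -7
bipush 7   -7 7
imul       -49
ineg       49
ineg       -49
bipush -1  -49 -1
bipush 1   -49 -1 1

[-49, -1, 1]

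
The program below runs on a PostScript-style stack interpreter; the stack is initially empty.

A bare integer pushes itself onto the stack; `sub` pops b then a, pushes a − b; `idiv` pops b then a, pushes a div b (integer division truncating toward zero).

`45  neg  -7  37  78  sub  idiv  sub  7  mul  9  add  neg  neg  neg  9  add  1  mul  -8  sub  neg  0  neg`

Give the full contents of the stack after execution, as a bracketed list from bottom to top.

45   -> 45
neg  -> -45
-7   -> -45 -7
37   -> -45 -7 37
78   -> -45 -7 37 78
sub  -> -45 -7 -41
idiv -> -45 0
sub  -> -45
7    -> -45 7
mul  -> -315
9    -> -315 9
add  -> -306
neg  -> 306
neg  -> -306
neg  -> 306
9    -> 306 9
add  -> 315
1    -> 315 1
mul  -> 315
-8   -> 315 -8
sub  -> 323
neg  -> -323
0    -> -323 0
neg  -> -323 0

[-323, 0]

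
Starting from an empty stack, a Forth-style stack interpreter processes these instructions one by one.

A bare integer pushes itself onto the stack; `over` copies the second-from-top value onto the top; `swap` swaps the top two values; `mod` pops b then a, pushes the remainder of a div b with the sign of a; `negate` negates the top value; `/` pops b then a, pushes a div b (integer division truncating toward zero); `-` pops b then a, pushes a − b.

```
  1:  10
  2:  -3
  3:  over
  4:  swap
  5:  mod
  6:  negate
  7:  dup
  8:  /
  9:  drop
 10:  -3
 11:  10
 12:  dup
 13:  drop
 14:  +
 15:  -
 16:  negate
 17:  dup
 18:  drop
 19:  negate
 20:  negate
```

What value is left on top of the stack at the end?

10     : 10
-3     : 10 -3
over   : 10 -3 10
swap   : 10 10 -3
mod    : 10 1
negate : 10 -1
dup    : 10 -1 -1
/      : 10 1
drop   : 10
-3     : 10 -3
10     : 10 -3 10
dup    : 10 -3 10 10
drop   : 10 -3 10
+      : 10 7
-      : 3
negate : -3
dup    : -3 -3
drop   : -3
negate : 3
negate : -3

-3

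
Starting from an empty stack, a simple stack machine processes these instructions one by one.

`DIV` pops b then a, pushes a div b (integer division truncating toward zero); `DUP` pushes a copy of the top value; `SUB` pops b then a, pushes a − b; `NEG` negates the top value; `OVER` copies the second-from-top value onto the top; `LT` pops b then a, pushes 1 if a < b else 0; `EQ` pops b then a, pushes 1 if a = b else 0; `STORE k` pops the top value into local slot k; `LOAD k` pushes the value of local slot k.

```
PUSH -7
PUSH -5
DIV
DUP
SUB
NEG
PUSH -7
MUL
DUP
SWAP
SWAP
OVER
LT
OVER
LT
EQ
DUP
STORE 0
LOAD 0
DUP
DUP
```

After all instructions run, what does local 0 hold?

PUSH -7 -> -7
PUSH -5 -> -7 -5
DIV     -> 1
DUP     -> 1 1
SUB     -> 0
NEG     -> 0
PUSH -7 -> 0 -7
MUL     -> 0
DUP     -> 0 0
SWAP    -> 0 0
SWAP    -> 0 0
OVER    -> 0 0 0
LT      -> 0 0
OVER    -> 0 0 0
LT      -> 0 0
EQ      -> 1
DUP     -> 1 1
STORE 0 -> 1
LOAD 0  -> 1 1
DUP     -> 1 1 1
DUP     -> 1 1 1 1

1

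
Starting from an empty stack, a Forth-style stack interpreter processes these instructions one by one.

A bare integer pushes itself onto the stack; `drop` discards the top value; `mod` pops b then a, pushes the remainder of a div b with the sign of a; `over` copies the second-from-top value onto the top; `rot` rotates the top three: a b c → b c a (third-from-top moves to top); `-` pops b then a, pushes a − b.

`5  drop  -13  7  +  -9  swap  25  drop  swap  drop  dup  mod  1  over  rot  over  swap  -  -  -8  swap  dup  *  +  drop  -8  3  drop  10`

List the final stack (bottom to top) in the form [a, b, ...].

5     [5]
drop  []
-13   [-13]
7     [-13, 7]
+     [-6]
-9    [-6, -9]
swap  [-9, -6]
25    [-9, -6, 25]
drop  [-9, -6]
swap  [-6, -9]
drop  [-6]
dup   [-6, -6]
mod   [0]
1     [0, 1]
over  [0, 1, 0]
rot   [1, 0, 0]
over  [1, 0, 0, 0]
swap  [1, 0, 0, 0]
-     [1, 0, 0]
-     [1, 0]
-8    [1, 0, -8]
swap  [1, -8, 0]
dup   [1, -8, 0, 0]
*     [1, -8, 0]
+     [1, -8]
drop  [1]
-8    [1, -8]
3     [1, -8, 3]
drop  [1, -8]
10    [1, -8, 10]

[1, -8, 10]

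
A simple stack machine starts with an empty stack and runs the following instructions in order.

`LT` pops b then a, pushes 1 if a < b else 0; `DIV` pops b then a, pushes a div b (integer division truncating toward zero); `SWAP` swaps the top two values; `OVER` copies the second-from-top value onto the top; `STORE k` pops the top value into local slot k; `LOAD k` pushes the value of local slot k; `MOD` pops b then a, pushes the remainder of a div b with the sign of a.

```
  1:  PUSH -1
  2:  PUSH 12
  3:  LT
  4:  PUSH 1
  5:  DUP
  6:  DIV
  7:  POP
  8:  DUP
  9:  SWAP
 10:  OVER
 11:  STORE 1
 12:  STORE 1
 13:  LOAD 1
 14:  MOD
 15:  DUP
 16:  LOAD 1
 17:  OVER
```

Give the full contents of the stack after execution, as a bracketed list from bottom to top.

PUSH -1  [-1]
PUSH 12  [-1, 12]
LT       [1]
PUSH 1   [1, 1]
DUP      [1, 1, 1]
DIV      [1, 1]
POP      [1]
DUP      [1, 1]
SWAP     [1, 1]
OVER     [1, 1, 1]
STORE 1  [1, 1]
STORE 1  [1]
LOAD 1   [1, 1]
MOD      [0]
DUP      [0, 0]
LOAD 1   [0, 0, 1]
OVER     [0, 0, 1, 0]

[0, 0, 1, 0]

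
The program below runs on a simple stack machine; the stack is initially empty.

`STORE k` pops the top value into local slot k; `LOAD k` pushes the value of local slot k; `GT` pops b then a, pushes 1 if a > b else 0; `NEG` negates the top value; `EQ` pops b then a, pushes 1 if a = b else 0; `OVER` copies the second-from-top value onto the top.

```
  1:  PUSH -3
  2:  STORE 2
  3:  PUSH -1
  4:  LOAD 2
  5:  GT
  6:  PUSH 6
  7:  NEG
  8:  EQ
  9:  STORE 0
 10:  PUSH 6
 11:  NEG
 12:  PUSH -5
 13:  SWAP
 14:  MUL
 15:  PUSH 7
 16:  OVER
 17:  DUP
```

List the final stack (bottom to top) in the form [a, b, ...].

PUSH -3  [-3]
STORE 2  []
PUSH -1  [-1]
LOAD 2   [-1, -3]
GT       [1]
PUSH 6   [1, 6]
NEG      [1, -6]
EQ       [0]
STORE 0  []
PUSH 6   [6]
NEG      [-6]
PUSH -5  [-6, -5]
SWAP     [-5, -6]
MUL      [30]
PUSH 7   [30, 7]
OVER     [30, 7, 30]
DUP      [30, 7, 30, 30]

[30, 7, 30, 30]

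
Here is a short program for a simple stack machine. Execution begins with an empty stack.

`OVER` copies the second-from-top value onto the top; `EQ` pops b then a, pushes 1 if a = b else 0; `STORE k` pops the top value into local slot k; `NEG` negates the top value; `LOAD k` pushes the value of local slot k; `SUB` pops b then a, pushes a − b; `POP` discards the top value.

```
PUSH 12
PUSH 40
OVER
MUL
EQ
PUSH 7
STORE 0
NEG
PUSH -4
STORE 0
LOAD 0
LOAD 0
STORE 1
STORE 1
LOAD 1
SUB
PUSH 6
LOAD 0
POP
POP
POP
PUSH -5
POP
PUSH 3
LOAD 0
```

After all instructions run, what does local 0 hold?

-4

PUSH 12 : [12]
PUSH 40 : [12, 40]
OVER    : [12, 40, 12]
MUL     : [12, 480]
EQ      : [0]
PUSH 7  : [0, 7]
STORE 0 : [0]
NEG     : [0]
PUSH -4 : [0, -4]
STORE 0 : [0]
LOAD 0  : [0, -4]
LOAD 0  : [0, -4, -4]
STORE 1 : [0, -4]
STORE 1 : [0]
LOAD 1  : [0, -4]
SUB     : [4]
PUSH 6  : [4, 6]
LOAD 0  : [4, 6, -4]
POP     : [4, 6]
POP     : [4]
POP     : []
PUSH -5 : [-5]
POP     : []
PUSH 3  : [3]
LOAD 0  : [3, -4]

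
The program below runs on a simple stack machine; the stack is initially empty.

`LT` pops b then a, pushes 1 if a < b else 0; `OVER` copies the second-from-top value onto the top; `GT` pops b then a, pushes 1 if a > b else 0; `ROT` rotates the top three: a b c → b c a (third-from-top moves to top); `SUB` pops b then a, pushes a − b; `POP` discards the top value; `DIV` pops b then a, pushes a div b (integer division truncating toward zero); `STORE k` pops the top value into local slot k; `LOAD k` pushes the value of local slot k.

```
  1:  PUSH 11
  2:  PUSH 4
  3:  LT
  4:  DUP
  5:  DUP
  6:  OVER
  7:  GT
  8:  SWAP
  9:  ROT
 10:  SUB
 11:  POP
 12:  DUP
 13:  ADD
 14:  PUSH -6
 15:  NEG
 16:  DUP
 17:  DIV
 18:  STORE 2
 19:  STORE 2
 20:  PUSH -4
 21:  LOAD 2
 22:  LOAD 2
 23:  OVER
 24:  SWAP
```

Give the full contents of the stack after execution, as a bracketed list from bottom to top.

[-4, 0, 0, 0]

PUSH 11 -> [11]
PUSH 4  -> [11, 4]
LT      -> [0]
DUP     -> [0, 0]
DUP     -> [0, 0, 0]
OVER    -> [0, 0, 0, 0]
GT      -> [0, 0, 0]
SWAP    -> [0, 0, 0]
ROT     -> [0, 0, 0]
SUB     -> [0, 0]
POP     -> [0]
DUP     -> [0, 0]
ADD     -> [0]
PUSH -6 -> [0, -6]
NEG     -> [0, 6]
DUP     -> [0, 6, 6]
DIV     -> [0, 1]
STORE 2 -> [0]
STORE 2 -> []
PUSH -4 -> [-4]
LOAD 2  -> [-4, 0]
LOAD 2  -> [-4, 0, 0]
OVER    -> [-4, 0, 0, 0]
SWAP    -> [-4, 0, 0, 0]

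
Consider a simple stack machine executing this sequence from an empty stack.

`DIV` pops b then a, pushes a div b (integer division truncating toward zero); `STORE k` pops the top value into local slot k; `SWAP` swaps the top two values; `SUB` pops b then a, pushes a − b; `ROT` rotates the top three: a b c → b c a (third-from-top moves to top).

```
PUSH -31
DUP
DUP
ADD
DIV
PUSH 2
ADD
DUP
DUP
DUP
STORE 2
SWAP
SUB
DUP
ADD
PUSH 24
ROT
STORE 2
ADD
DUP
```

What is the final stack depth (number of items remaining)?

PUSH -31 → [-31]
DUP      → [-31, -31]
DUP      → [-31, -31, -31]
ADD      → [-31, -62]
DIV      → [0]
PUSH 2   → [0, 2]
ADD      → [2]
DUP      → [2, 2]
DUP      → [2, 2, 2]
DUP      → [2, 2, 2, 2]
STORE 2  → [2, 2, 2]
SWAP     → [2, 2, 2]
SUB      → [2, 0]
DUP      → [2, 0, 0]
ADD      → [2, 0]
PUSH 24  → [2, 0, 24]
ROT      → [0, 24, 2]
STORE 2  → [0, 24]
ADD      → [24]
DUP      → [24, 24]

2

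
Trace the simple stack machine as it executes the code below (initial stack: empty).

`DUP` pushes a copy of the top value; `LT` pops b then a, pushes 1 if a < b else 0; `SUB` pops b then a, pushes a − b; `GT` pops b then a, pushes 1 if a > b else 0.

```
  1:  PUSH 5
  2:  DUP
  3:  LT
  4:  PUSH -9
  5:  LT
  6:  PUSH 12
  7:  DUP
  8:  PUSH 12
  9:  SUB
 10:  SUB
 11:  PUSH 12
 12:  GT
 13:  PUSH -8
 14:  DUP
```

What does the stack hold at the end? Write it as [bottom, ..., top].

[0, 0, -8, -8]

PUSH 5  : [5]
DUP     : [5, 5]
LT      : [0]
PUSH -9 : [0, -9]
LT      : [0]
PUSH 12 : [0, 12]
DUP     : [0, 12, 12]
PUSH 12 : [0, 12, 12, 12]
SUB     : [0, 12, 0]
SUB     : [0, 12]
PUSH 12 : [0, 12, 12]
GT      : [0, 0]
PUSH -8 : [0, 0, -8]
DUP     : [0, 0, -8, -8]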